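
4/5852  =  1/1463= 0.00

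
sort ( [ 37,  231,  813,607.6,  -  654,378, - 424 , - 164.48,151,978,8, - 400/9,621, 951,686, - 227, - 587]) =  [ - 654, - 587, - 424, - 227, - 164.48, - 400/9, 8,37,151 , 231,378, 607.6,621, 686,813,951, 978 ] 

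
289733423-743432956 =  - 453699533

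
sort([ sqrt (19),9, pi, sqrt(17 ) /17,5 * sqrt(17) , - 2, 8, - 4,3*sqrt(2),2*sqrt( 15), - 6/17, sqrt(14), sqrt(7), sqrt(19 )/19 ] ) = [  -  4,-2, - 6/17 , sqrt(19) /19, sqrt(17 ) /17,  sqrt(7 ),  pi, sqrt (14) , 3*sqrt(2) , sqrt(19 ),2*sqrt( 15 ),8,9, 5*sqrt(17 )]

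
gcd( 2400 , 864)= 96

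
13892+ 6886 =20778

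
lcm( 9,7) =63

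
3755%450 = 155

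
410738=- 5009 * (- 82) 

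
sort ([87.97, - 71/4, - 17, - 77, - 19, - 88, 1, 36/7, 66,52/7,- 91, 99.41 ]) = [ - 91,  -  88, - 77, - 19,  -  71/4, - 17, 1,36/7 , 52/7,66 , 87.97, 99.41]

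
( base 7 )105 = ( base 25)24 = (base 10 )54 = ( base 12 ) 46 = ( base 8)66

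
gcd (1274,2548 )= 1274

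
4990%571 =422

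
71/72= 71/72=0.99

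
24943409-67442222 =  - 42498813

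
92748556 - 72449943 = 20298613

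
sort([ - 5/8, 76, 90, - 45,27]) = [  -  45, - 5/8, 27, 76  ,  90]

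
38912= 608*64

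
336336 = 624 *539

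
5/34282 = 5/34282 = 0.00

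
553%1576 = 553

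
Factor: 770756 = 2^2*7^1*27527^1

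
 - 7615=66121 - 73736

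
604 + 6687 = 7291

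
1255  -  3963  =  -2708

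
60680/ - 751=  - 81 +151/751 = - 80.80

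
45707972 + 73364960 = 119072932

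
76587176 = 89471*856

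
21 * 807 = 16947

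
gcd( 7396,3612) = 172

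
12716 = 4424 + 8292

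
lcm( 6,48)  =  48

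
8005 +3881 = 11886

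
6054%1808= 630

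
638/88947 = 638/88947 = 0.01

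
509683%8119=6305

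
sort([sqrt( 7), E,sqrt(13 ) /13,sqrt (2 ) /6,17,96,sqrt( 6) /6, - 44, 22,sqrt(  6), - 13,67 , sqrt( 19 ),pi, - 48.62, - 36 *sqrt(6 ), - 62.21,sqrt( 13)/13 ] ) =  [ - 36*sqrt( 6),-62.21,-48.62, - 44, - 13, sqrt(  2 ) /6,sqrt( 13)/13, sqrt( 13)/13,sqrt ( 6) /6, sqrt (6),sqrt(7 ),E,pi, sqrt (19 ) , 17, 22,67  ,  96 ] 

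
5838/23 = 5838/23 =253.83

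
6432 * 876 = 5634432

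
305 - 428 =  - 123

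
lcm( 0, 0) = 0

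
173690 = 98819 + 74871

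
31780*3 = 95340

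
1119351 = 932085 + 187266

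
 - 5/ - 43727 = 5/43727 = 0.00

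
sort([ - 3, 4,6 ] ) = [ - 3, 4,6] 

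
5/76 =5/76=0.07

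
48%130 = 48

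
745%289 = 167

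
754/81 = 754/81 = 9.31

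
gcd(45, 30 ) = 15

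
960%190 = 10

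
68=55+13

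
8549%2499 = 1052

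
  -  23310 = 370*( - 63 )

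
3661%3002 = 659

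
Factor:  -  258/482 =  - 129/241 = - 3^1 * 43^1*241^( - 1 )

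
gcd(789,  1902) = 3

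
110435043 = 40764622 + 69670421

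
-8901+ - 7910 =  - 16811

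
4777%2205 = 367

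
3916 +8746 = 12662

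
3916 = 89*44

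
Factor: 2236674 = 2^1*3^1*11^1*33889^1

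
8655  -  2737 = 5918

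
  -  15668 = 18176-33844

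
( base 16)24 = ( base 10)36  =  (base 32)14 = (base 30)16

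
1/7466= 1/7466 = 0.00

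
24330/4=12165/2 = 6082.50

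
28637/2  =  28637/2  =  14318.50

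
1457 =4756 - 3299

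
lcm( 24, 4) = 24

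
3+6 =9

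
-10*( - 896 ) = 8960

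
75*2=150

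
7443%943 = 842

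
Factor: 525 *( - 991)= -520275 = -3^1 * 5^2*7^1 * 991^1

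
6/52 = 3/26 = 0.12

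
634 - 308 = 326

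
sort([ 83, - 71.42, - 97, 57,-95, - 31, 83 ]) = [ - 97, - 95, - 71.42, - 31 , 57,83,83]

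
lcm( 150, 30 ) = 150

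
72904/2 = 36452 = 36452.00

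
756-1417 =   -  661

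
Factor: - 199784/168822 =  - 884/747 = -2^2*3^( - 2 )*13^1*17^1*83^( - 1)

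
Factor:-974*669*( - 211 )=137488866= 2^1*3^1 *211^1 *223^1*487^1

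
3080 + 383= 3463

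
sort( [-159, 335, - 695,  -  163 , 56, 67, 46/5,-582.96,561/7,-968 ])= [-968,-695 ,  -  582.96, - 163 , - 159, 46/5,56 , 67,561/7 , 335] 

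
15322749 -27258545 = - 11935796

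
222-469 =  - 247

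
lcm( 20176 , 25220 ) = 100880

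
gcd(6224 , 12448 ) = 6224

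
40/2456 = 5/307 =0.02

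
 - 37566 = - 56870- - 19304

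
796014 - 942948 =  - 146934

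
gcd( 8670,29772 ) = 6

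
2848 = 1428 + 1420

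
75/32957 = 75/32957 = 0.00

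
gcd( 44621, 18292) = 1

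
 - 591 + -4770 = - 5361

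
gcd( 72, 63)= 9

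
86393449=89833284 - 3439835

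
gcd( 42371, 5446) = 7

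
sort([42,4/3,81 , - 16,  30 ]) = [ - 16, 4/3 , 30, 42 , 81 ]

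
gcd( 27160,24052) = 28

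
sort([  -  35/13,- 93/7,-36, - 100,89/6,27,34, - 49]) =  [  -  100,-49,-36, - 93/7, - 35/13, 89/6, 27,34]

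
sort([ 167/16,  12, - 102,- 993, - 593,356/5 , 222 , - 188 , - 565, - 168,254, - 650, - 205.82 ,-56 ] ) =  [ - 993, - 650 , - 593, - 565 , - 205.82, - 188,-168, - 102, - 56, 167/16, 12 , 356/5,  222, 254]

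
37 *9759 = 361083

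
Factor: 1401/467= 3^1 = 3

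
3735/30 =249/2= 124.50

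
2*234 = 468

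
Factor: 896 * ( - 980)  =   - 2^9*5^1* 7^3 = - 878080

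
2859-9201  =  -6342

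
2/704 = 1/352 = 0.00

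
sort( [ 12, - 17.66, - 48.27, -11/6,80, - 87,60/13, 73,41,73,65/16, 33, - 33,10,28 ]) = [ - 87, - 48.27, - 33 , - 17.66, - 11/6,  65/16,60/13, 10,12 , 28, 33,41,73, 73, 80 ] 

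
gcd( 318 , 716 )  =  2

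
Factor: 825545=5^1*7^1*103^1 * 229^1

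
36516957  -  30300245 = 6216712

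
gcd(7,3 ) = 1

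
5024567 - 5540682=  -  516115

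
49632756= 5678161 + 43954595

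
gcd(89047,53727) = 1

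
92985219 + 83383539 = 176368758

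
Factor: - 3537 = -3^3* 131^1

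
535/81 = 535/81  =  6.60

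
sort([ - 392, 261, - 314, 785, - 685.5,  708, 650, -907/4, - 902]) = [ - 902, - 685.5, - 392, - 314 , - 907/4 , 261,650,708, 785]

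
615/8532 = 205/2844 = 0.07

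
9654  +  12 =9666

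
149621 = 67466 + 82155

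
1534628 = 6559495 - 5024867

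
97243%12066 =715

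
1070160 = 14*76440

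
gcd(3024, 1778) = 14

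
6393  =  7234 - 841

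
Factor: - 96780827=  - 11^1 * 13^1 * 59^1 * 11471^1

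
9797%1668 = 1457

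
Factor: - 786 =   -  2^1*3^1*131^1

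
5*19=95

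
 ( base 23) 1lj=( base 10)1031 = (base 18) 335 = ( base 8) 2007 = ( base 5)13111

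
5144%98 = 48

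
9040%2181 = 316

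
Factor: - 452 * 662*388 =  - 2^5*97^1*113^1 *331^1 = - 116098912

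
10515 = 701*15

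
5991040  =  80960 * 74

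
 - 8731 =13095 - 21826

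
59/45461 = 59/45461 =0.00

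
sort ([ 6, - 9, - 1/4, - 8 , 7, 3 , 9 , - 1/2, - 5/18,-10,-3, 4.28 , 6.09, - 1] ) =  [ - 10, - 9,  -  8,  -  3, - 1,-1/2, - 5/18, - 1/4,  3, 4.28, 6,6.09 , 7, 9]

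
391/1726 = 391/1726 = 0.23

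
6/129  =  2/43 = 0.05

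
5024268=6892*729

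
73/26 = 2 + 21/26 = 2.81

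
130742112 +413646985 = 544389097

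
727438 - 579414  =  148024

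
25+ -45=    - 20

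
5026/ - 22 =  - 2513/11 = - 228.45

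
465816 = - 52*( - 8958)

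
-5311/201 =-27 + 116/201 = - 26.42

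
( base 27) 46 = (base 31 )3l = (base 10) 114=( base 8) 162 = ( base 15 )79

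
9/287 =9/287 = 0.03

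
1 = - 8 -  -9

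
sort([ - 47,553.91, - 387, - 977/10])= [ - 387, - 977/10, - 47, 553.91 ]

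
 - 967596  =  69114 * ( - 14)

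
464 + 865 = 1329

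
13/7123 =13/7123 = 0.00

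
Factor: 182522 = 2^1 * 263^1*347^1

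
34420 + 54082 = 88502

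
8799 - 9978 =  - 1179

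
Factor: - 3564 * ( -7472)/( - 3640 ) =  - 3328776/455 = - 2^3*3^4 * 5^(- 1)*7^(-1 )*11^1*13^( -1 )*467^1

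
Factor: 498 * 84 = 2^3*3^2 * 7^1*83^1 = 41832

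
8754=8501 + 253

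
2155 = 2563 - 408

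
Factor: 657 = 3^2*73^1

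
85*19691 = 1673735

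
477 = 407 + 70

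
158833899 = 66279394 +92554505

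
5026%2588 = 2438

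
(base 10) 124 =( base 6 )324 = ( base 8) 174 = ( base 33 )3P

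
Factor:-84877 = - 13^1 * 6529^1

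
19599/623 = 19599/623 =31.46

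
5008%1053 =796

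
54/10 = 5 + 2/5 = 5.40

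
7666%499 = 181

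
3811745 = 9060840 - 5249095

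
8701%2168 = 29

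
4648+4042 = 8690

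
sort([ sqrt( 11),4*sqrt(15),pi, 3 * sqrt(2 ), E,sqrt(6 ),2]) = [ 2,sqrt( 6),E,  pi,sqrt ( 11) , 3 * sqrt(2 ),4*sqrt( 15) ]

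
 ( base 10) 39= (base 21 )1i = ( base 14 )2B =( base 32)17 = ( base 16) 27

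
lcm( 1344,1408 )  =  29568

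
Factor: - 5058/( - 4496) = 2^(-3 ) * 3^2 = 9/8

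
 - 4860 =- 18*270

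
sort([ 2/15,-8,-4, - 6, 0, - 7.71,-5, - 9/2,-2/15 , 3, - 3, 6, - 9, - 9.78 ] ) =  [ - 9.78, - 9,-8, - 7.71, - 6, -5,-9/2 , - 4, - 3,-2/15, 0, 2/15,  3, 6]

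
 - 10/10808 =-1 + 5399/5404 = - 0.00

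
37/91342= 37/91342=0.00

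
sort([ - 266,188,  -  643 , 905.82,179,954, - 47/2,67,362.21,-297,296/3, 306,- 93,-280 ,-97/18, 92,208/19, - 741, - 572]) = [  -  741, - 643,-572, - 297, - 280, - 266 , - 93,-47/2, - 97/18,208/19, 67,92, 296/3, 179,188,306, 362.21, 905.82,954]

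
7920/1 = 7920 = 7920.00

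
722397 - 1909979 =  - 1187582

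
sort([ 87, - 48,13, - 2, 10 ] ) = [ - 48,-2,  10, 13,87]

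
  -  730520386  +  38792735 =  - 691727651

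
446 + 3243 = 3689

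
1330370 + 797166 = 2127536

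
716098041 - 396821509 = 319276532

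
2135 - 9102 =  -  6967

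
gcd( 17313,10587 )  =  3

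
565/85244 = 565/85244 =0.01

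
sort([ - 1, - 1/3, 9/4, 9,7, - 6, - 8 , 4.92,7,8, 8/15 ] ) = [-8, - 6,-1,-1/3,8/15,9/4,  4.92,7, 7,8,9]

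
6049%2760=529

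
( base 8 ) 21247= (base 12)5173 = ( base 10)8871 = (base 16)22a7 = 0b10001010100111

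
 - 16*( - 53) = 848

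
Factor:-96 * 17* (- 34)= 55488=2^6*3^1*17^2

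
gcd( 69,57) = 3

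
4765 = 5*953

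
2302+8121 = 10423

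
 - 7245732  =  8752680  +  -15998412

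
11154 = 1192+9962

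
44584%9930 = 4864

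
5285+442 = 5727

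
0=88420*0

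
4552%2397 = 2155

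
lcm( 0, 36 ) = 0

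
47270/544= 23635/272=86.89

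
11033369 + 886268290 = 897301659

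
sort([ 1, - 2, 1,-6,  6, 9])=[ - 6 , - 2,1, 1, 6,9] 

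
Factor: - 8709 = -3^1 * 2903^1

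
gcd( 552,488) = 8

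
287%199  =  88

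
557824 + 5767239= 6325063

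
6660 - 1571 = 5089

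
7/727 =7/727 = 0.01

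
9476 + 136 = 9612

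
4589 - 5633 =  - 1044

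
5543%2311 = 921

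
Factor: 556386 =2^1  *  3^1*47^1*1973^1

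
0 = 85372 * 0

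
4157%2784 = 1373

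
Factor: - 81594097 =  - 13^1 * 6276469^1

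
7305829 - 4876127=2429702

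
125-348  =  -223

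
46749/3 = 15583 = 15583.00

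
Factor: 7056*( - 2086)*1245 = -18324925920 = -  2^5* 3^3*5^1*7^3  *83^1*149^1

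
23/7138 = 23/7138 = 0.00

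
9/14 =9/14 = 0.64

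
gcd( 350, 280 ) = 70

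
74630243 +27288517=101918760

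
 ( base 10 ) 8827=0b10001001111011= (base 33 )83g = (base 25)e32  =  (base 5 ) 240302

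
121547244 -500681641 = - 379134397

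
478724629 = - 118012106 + 596736735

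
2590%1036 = 518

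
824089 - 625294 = 198795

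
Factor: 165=3^1*5^1*11^1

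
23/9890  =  1/430  =  0.00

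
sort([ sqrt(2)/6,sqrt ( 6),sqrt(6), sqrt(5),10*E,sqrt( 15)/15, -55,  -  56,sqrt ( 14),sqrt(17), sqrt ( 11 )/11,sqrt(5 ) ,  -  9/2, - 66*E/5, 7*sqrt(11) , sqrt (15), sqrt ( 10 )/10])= [-56, - 55, -66*E/5,-9/2,sqrt( 2)/6, sqrt(15)/15, sqrt( 11)/11, sqrt( 10)/10,sqrt(5),sqrt( 5),sqrt( 6),sqrt(6),sqrt ( 14 ), sqrt(15),sqrt(17 ),7 * sqrt( 11) , 10*E]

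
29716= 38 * 782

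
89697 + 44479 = 134176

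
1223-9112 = -7889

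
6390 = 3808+2582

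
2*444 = 888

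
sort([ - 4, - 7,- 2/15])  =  [ - 7, - 4,  -  2/15] 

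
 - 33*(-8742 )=288486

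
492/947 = 492/947 = 0.52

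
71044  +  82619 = 153663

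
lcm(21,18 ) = 126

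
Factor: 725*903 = 654675 =3^1*5^2 * 7^1 * 29^1*43^1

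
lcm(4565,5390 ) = 447370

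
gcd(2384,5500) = 4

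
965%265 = 170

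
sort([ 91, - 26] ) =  [ - 26, 91 ] 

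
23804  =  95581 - 71777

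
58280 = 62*940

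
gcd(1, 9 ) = 1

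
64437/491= 131 + 116/491 = 131.24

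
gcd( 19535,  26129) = 1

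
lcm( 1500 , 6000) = 6000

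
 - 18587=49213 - 67800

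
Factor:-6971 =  - 6971^1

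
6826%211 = 74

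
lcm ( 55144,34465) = 275720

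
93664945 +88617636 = 182282581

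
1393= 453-  -  940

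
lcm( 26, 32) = 416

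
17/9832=17/9832 = 0.00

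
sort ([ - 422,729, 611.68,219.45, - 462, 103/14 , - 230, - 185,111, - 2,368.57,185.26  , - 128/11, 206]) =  [ -462, - 422, - 230, - 185, - 128/11, - 2,103/14,111,185.26, 206, 219.45,368.57,611.68, 729]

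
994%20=14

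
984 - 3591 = -2607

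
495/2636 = 495/2636 = 0.19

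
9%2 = 1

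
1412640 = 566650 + 845990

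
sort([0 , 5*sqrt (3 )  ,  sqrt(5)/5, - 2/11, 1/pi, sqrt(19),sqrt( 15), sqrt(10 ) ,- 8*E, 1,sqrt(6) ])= [ - 8*E,-2/11,0, 1/pi,  sqrt( 5 ) /5, 1 , sqrt(6),sqrt(10 ),sqrt (15),sqrt(19), 5*sqrt(3) ]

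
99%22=11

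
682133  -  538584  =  143549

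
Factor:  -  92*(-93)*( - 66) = - 2^3*3^2*11^1* 23^1 *31^1 = - 564696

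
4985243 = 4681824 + 303419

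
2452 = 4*613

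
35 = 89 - 54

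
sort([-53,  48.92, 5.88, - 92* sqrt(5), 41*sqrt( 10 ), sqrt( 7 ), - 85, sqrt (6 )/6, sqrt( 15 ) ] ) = [  -  92 *sqrt(5 ), - 85, - 53 , sqrt( 6)/6,sqrt(7 ),sqrt( 15 ), 5.88, 48.92, 41*sqrt(10 )]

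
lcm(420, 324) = 11340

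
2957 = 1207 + 1750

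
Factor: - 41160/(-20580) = 2^1  =  2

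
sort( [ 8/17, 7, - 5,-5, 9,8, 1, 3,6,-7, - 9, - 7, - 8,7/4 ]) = [ - 9,-8 ,-7, - 7, - 5 , - 5,8/17,1,7/4,3,6, 7,8,9 ] 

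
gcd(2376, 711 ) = 9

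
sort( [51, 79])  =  [51,  79] 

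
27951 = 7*3993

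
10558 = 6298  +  4260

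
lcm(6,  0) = 0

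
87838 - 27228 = 60610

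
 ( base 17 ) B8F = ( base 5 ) 101310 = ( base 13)1692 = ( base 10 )3330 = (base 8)6402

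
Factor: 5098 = 2^1*2549^1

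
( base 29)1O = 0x35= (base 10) 53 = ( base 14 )3B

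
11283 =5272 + 6011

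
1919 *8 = 15352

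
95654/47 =95654/47 = 2035.19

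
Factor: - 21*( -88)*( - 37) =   -  68376 = - 2^3*3^1*7^1 * 11^1*37^1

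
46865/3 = 46865/3 = 15621.67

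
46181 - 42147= 4034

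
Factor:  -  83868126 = -2^1*3^1*13978021^1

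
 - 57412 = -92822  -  - 35410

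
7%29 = 7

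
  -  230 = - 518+288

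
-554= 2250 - 2804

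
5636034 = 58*97173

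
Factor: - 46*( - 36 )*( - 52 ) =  - 2^5*3^2 * 13^1*23^1 = - 86112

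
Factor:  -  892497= - 3^1*97^1*3067^1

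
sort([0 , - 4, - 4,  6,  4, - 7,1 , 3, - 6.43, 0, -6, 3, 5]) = [ -7, - 6.43, - 6,  -  4 , - 4, 0,0,1,  3, 3, 4 , 5,6]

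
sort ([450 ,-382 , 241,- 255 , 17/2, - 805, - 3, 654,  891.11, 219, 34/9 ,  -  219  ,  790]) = [- 805,-382 , - 255,-219, - 3, 34/9, 17/2,219,241 , 450,  654,790,891.11 ] 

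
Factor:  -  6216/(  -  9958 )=2^2*3^1 * 7^1 * 13^( - 1)* 37^1*383^( -1 ) =3108/4979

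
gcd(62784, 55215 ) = 9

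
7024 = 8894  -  1870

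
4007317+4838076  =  8845393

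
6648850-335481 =6313369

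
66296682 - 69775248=  -  3478566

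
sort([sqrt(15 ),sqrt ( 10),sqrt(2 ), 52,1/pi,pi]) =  [ 1/pi,sqrt( 2 ) , pi, sqrt(10), sqrt( 15),52]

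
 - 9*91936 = -827424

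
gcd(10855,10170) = 5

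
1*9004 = 9004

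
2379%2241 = 138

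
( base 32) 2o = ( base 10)88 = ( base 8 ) 130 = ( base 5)323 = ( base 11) 80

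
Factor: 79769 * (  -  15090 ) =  - 1203714210 = - 2^1*3^1  *  5^1*503^1* 79769^1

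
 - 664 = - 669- -5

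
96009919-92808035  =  3201884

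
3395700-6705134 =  - 3309434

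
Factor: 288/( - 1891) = -2^5*3^2 * 31^( - 1 )*61^( - 1)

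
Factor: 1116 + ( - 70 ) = 2^1*523^1= 1046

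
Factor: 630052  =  2^2 * 157513^1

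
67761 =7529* 9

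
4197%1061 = 1014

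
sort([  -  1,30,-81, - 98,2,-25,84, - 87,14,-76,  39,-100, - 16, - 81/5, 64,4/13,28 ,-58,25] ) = [- 100, - 98, - 87, - 81, - 76, - 58, - 25, - 81/5, - 16 , - 1, 4/13,2, 14,  25,28,30,39, 64,84] 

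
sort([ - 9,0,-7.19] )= [ - 9,-7.19, 0] 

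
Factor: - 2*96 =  - 192 = - 2^6 * 3^1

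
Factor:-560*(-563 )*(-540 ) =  - 2^6*3^3  *  5^2*7^1* 563^1 = - 170251200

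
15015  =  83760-68745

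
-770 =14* ( -55)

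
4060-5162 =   -  1102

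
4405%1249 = 658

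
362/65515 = 362/65515 = 0.01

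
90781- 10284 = 80497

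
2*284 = 568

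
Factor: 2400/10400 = 3/13 = 3^1*13^ ( - 1 ) 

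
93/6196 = 93/6196 = 0.02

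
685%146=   101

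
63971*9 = 575739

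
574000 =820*700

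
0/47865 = 0 = 0.00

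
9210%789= 531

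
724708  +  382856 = 1107564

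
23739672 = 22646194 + 1093478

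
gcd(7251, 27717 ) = 3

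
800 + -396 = 404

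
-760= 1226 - 1986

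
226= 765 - 539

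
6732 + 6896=13628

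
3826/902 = 1913/451 = 4.24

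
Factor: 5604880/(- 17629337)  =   - 2^4*5^1*11^ (-2) * 53^(-1 )*2749^( - 1) * 70061^1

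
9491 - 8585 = 906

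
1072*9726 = 10426272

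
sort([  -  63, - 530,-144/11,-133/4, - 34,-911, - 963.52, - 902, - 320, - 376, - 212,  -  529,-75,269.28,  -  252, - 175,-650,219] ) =[-963.52,-911,-902,  -  650,-530, - 529, - 376,  -  320, - 252,  -  212 ,  -  175, - 75,-63, - 34,-133/4,-144/11, 219,269.28]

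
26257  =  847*31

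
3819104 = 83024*46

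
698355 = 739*945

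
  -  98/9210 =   -  49/4605=   - 0.01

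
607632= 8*75954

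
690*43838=30248220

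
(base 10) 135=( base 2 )10000111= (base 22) 63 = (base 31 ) 4B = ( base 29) 4j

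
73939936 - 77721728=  - 3781792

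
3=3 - 0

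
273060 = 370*738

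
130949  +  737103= 868052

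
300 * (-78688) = - 23606400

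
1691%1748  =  1691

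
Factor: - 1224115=-5^1*47^1*5209^1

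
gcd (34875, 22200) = 75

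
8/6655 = 8/6655 = 0.00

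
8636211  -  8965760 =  - 329549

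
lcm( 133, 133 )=133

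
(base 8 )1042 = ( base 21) 150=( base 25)ll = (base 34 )g2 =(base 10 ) 546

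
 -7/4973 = - 1 + 4966/4973   =  - 0.00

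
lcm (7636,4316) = 99268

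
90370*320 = 28918400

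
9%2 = 1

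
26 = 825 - 799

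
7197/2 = 3598 + 1/2 = 3598.50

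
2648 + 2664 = 5312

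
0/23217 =0 = 0.00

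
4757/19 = 250 + 7/19 = 250.37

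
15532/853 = 18 + 178/853 = 18.21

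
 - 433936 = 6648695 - 7082631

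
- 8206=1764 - 9970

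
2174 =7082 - 4908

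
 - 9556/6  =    -  4778/3= -1592.67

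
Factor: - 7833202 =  - 2^1*13^1 * 23^1 * 13099^1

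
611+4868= 5479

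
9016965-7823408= 1193557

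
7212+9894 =17106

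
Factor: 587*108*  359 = 22759164 = 2^2 * 3^3*359^1 * 587^1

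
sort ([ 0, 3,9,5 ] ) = [ 0,3,5,9 ]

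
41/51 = 41/51=0.80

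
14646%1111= 203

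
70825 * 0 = 0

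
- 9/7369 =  - 9/7369 = - 0.00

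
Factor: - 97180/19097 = - 860/169= - 2^2*5^1*13^(-2)* 43^1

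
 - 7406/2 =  - 3703  =  -  3703.00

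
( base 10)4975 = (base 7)20335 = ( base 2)1001101101111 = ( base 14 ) 1B55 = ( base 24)8F7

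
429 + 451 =880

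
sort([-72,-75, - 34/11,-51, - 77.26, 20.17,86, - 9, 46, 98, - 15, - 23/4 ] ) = [ - 77.26, - 75,  -  72, - 51,-15 , - 9, - 23/4, - 34/11  ,  20.17, 46,86, 98]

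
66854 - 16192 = 50662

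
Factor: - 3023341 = -3023341^1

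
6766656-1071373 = 5695283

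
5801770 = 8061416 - 2259646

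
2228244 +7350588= 9578832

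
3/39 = 1/13 = 0.08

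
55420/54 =1026+8/27 = 1026.30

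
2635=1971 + 664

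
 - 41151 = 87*( - 473) 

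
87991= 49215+38776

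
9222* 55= 507210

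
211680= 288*735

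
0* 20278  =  0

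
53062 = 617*86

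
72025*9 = 648225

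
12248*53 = 649144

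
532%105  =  7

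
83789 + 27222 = 111011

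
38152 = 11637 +26515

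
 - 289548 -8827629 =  - 9117177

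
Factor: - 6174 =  - 2^1*3^2*7^3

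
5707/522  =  5707/522  =  10.93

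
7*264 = 1848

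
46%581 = 46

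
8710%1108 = 954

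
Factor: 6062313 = 3^1 * 2020771^1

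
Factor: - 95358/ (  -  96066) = 3^( - 3) * 23^1*593^(  -  1 ) *691^1  =  15893/16011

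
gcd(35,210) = 35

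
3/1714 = 3/1714 = 0.00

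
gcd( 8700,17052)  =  348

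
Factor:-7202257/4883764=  - 2^( - 2) * 67^(- 1 )*373^1 * 18223^( - 1)*19309^1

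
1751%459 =374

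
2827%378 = 181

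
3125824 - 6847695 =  - 3721871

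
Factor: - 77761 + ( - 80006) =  - 157767 = - 3^1*43^1*1223^1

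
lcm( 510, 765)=1530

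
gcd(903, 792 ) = 3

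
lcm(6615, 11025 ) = 33075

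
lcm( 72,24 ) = 72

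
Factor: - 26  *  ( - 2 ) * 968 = 2^5 * 11^2*13^1 = 50336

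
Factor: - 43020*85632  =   - 2^9 * 3^3 * 5^1 * 223^1*  239^1 =-3683888640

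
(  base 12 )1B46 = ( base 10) 3366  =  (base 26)4PC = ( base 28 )486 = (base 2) 110100100110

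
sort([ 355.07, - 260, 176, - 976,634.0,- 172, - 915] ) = [ - 976,  -  915,  -  260,-172,  176 , 355.07 , 634.0 ]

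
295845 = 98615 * 3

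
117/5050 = 117/5050=0.02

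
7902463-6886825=1015638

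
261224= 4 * 65306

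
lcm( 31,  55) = 1705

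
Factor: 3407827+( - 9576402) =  - 5^2*7^1*101^1 * 349^1 = -  6168575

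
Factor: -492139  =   - 181^1*2719^1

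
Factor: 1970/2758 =5^1*7^( - 1) = 5/7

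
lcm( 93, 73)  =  6789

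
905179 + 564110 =1469289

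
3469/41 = 84+25/41 = 84.61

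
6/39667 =6/39667 =0.00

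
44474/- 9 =  -  4942 + 4/9 = - 4941.56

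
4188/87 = 48 + 4/29 = 48.14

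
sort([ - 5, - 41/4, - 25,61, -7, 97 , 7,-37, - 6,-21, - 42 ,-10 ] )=[ -42, - 37, - 25, - 21, - 41/4, - 10, - 7,- 6, - 5, 7,61, 97 ]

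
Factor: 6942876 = 2^2*3^1*578573^1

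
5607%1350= 207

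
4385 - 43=4342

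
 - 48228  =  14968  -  63196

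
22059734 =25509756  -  3450022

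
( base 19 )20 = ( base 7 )53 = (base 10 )38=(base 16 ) 26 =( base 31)17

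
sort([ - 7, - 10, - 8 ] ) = [-10, -8, -7 ] 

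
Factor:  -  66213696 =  - 2^6*3^1*344863^1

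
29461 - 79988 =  - 50527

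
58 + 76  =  134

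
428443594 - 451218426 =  - 22774832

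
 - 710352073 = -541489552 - 168862521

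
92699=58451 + 34248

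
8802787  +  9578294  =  18381081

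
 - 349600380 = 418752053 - 768352433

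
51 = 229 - 178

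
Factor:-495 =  - 3^2*5^1*11^1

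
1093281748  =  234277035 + 859004713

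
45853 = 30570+15283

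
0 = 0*9262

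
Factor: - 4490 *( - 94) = 422060 = 2^2*5^1 * 47^1*449^1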